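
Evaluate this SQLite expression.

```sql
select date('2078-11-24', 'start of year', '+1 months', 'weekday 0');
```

`start of year` rewinds 2078-11-24 to 2078-01-01.
Adding +1 month to 2078-01-01 gives 2078-02-01.
`weekday 0` advances to the next Sunday; 2078-02-01 is a Tuesday, so it moves forward to 2078-02-06.

2078-02-06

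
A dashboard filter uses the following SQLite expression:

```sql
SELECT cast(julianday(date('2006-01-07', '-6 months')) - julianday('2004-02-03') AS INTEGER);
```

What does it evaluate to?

Adding -6 months to 2006-01-07 gives 2005-07-07.
26 days remain in February 2004 after the 3rd (29 − 3).
Full months from March 2004 through June 2005 contribute their day counts.
Then 7 days into July 2005.
Total: 26 + 31 + 30 + 31 + 30 + 31 + 31 + 30 + 31 + 30 + 31 + 31 + 28 + 31 + 30 + 31 + 30 + 7 = 520.

520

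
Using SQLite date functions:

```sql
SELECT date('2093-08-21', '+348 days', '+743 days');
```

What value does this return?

Applying '+348 days' to 2093-08-21: counting 348 days forward gives 2094-08-04.
Applying '+743 days' to 2094-08-04: counting 743 days forward gives 2096-08-16.

2096-08-16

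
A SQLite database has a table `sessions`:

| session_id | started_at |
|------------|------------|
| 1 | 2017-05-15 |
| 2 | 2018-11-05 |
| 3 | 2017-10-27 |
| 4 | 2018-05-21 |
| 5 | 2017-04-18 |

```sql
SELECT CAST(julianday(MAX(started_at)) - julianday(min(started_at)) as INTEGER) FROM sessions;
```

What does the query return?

MIN = 2017-04-18, MAX = 2018-11-05.
12 days remain in April 2017 after the 18th (30 − 18).
Full months from May 2017 through October 2018 contribute their day counts.
Then 5 days into November 2018.
Total: 12 + 31 + 30 + 31 + 31 + 30 + 31 + 30 + 31 + 31 + 28 + 31 + 30 + 31 + 30 + 31 + 31 + 30 + 31 + 5 = 566.

566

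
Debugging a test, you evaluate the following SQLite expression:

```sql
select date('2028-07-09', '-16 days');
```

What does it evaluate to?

Going back 9 days from 2028-07-09 reaches 2028-06-30 (last day of June, 30 days).
Going back 7 days within June lands on 2028-06-23.

2028-06-23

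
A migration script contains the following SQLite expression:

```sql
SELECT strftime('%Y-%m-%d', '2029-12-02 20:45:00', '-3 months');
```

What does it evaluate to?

First apply '-3 months': 2029-12-02 20:45:00 → 2029-09-02 20:45:00.
`%Y-%m-%d` extracts the ISO date: 2029-09-02.

2029-09-02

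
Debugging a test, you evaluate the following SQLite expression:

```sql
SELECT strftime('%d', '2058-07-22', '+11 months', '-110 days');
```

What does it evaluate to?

First apply '+11 months', '-110 days': 2058-07-22 → 2059-03-04.
`%d` extracts the 2-digit day of month: 04.

04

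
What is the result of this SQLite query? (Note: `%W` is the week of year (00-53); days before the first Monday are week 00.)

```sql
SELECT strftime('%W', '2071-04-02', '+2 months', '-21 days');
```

First apply '+2 months', '-21 days': 2071-04-02 → 2071-05-12.
2071-05-12 is a Tuesday. SQLite's %W counts Mondays since the year started; the result is 19.

19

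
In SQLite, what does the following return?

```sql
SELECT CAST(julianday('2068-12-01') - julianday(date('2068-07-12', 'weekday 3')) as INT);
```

`weekday 3` advances to the next Wednesday; 2068-07-12 is a Thursday, so it moves forward to 2068-07-18.
13 days remain in July 2068 after the 18th (31 − 18).
August 2068: 31 days.
September 2068: 30 days.
October 2068: 31 days.
November 2068: 30 days.
Then 1 day into December 2068.
Total: 13 + 31 + 30 + 31 + 30 + 1 = 136.

136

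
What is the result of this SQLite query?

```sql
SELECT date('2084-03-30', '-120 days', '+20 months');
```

Applying '-120 days' to 2084-03-30: counting 120 days back gives 2083-12-01.
Adding +20 months to 2083-12-01 gives 2085-08-01.

2085-08-01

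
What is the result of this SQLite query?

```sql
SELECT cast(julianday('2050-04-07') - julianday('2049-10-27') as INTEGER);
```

162

4 days remain in October 2049 after the 27th (31 − 27).
November 2049: 30 days.
December 2049: 31 days.
January 2050: 31 days.
February 2050: 28 days.
March 2050: 31 days.
Then 7 days into April 2050.
Total: 4 + 30 + 31 + 31 + 28 + 31 + 7 = 162.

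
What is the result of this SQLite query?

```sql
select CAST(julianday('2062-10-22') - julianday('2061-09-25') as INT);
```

392

5 days remain in September 2061 after the 25th (30 − 25).
Full months from October 2061 through September 2062 contribute their day counts.
Then 22 days into October 2062.
Total: 5 + 31 + 30 + 31 + 31 + 28 + 31 + 30 + 31 + 30 + 31 + 31 + 30 + 22 = 392.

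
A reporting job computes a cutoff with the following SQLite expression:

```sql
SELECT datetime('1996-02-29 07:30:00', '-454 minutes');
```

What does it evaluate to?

454 minutes = 7h 34m; -454 minutes from 1996-02-29 07:30:00 is 1996-02-28 23:56:00 (crosses midnight).

1996-02-28 23:56:00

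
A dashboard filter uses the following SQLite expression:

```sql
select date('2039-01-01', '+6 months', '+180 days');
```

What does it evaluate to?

2039-12-28

Adding +6 months to 2039-01-01 gives 2039-07-01.
Applying '+180 days' to 2039-07-01: counting 180 days forward gives 2039-12-28.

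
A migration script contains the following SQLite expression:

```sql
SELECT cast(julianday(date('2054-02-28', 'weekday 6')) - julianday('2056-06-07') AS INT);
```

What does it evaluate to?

`weekday 6` advances to the next Saturday; 2054-02-28 is already a Saturday, so it stays at 2054-02-28.
0 days remain in February 2054 after the 28th (28 − 28).
Full months from March 2054 through May 2056 contribute their day counts.
Then 7 days into June 2056.
Total: 0 + 31 + 30 + 31 + 30 + 31 + 31 + 30 + 31 + 30 + 31 + 31 + 28 + 31 + 30 + 31 + 30 + 31 + 31 + 30 + 31 + 30 + 31 + 31 + 29 + 31 + 30 + 31 + 7 = 830.
The subtraction is earlier − later, so the result is −830 → -830.

-830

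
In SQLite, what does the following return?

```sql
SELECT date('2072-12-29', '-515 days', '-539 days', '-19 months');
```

2068-07-09

Applying '-515 days' to 2072-12-29: counting 515 days back gives 2071-08-02.
Applying '-539 days' to 2071-08-02: counting 539 days back gives 2070-02-09.
Adding -19 months to 2070-02-09 gives 2068-07-09.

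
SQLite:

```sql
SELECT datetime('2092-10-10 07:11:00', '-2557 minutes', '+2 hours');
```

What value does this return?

2557 minutes = 42h 37m; -2557 minutes from 2092-10-10 07:11:00 is 2092-10-08 12:34:00 (crosses midnight).
+2 hours from 2092-10-08 12:34:00 is 2092-10-08 14:34:00.

2092-10-08 14:34:00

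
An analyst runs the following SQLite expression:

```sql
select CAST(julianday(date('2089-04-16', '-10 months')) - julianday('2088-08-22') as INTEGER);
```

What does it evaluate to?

-67

Adding -10 months to 2089-04-16 gives 2088-06-16.
14 days remain in June 2088 after the 16th (30 − 16).
July 2088: 31 days.
Then 22 days into August 2088.
Total: 14 + 31 + 22 = 67.
The subtraction is earlier − later, so the result is −67 → -67.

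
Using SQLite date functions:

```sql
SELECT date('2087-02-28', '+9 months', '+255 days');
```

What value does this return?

2088-08-09

Adding +9 months to 2087-02-28 gives 2087-11-28.
Applying '+255 days' to 2087-11-28: counting 255 days forward gives 2088-08-09.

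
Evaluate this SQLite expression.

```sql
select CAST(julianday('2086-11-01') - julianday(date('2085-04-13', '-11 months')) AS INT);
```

Adding -11 months to 2085-04-13 gives 2084-05-13.
18 days remain in May 2084 after the 13th (31 − 13).
Full months from June 2084 through October 2086 contribute their day counts.
Then 1 day into November 2086.
Total: 18 + 30 + 31 + 31 + 30 + 31 + 30 + 31 + 31 + 28 + 31 + 30 + 31 + 30 + 31 + 31 + 30 + 31 + 30 + 31 + 31 + 28 + 31 + 30 + 31 + 30 + 31 + 31 + 30 + 31 + 1 = 902.

902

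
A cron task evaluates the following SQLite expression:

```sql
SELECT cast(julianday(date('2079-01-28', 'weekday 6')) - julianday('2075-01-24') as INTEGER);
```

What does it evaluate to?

1465

`weekday 6` advances to the next Saturday; 2079-01-28 is already a Saturday, so it stays at 2079-01-28.
7 days remain in January 2075 after the 24th (31 − 24).
Full months from February 2075 through December 2078 contribute their day counts.
Then 28 days into January 2079.
Total: 7 + 28 + 31 + 30 + 31 + 30 + 31 + 31 + 30 + 31 + 30 + 31 + 31 + 29 + 31 + 30 + 31 + 30 + 31 + 31 + 30 + 31 + 30 + 31 + 31 + 28 + 31 + 30 + 31 + 30 + 31 + 31 + 30 + 31 + 30 + 31 + 31 + 28 + 31 + 30 + 31 + 30 + 31 + 31 + 30 + 31 + 30 + 31 + 28 = 1465.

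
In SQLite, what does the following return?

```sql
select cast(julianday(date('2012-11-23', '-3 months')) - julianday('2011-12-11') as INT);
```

Adding -3 months to 2012-11-23 gives 2012-08-23.
20 days remain in December 2011 after the 11th (31 − 11).
Full months from January 2012 through July 2012 contribute their day counts.
Then 23 days into August 2012.
Total: 20 + 31 + 29 + 31 + 30 + 31 + 30 + 31 + 23 = 256.

256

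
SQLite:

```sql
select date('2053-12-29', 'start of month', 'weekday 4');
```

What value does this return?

2053-12-04

`start of month` rewinds 2053-12-29 to 2053-12-01.
`weekday 4` advances to the next Thursday; 2053-12-01 is a Monday, so it moves forward to 2053-12-04.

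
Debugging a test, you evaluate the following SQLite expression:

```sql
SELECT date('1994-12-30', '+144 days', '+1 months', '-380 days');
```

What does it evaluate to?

1994-06-08

Applying '+144 days' to 1994-12-30: counting 144 days forward gives 1995-05-23.
Adding +1 month to 1995-05-23 gives 1995-06-23.
Applying '-380 days' to 1995-06-23: counting 380 days back gives 1994-06-08.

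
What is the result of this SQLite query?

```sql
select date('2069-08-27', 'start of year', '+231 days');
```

`start of year` rewinds 2069-08-27 to 2069-01-01.
Applying '+231 days' to 2069-01-01: counting 231 days forward gives 2069-08-20.

2069-08-20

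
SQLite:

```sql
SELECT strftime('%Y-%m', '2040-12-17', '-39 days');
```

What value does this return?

2040-11

First apply '-39 days': 2040-12-17 → 2040-11-08.
`%Y-%m` extracts the year-month: 2040-11.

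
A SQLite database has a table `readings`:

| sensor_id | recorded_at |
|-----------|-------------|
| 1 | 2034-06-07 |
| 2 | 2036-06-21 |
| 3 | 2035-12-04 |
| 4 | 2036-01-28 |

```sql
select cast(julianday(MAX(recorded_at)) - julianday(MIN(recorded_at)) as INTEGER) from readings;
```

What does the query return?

MIN = 2034-06-07, MAX = 2036-06-21.
23 days remain in June 2034 after the 7th (30 − 7).
Full months from July 2034 through May 2036 contribute their day counts.
Then 21 days into June 2036.
Total: 23 + 31 + 31 + 30 + 31 + 30 + 31 + 31 + 28 + 31 + 30 + 31 + 30 + 31 + 31 + 30 + 31 + 30 + 31 + 31 + 29 + 31 + 30 + 31 + 21 = 745.

745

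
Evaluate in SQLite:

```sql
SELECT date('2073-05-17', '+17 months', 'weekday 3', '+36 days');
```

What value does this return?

2074-11-22

Adding +17 months to 2073-05-17 gives 2074-10-17.
`weekday 3` advances to the next Wednesday; 2074-10-17 is already a Wednesday, so it stays at 2074-10-17.
October 2074 has 31 days; 14 remain after the 17th, so 15 days reach 2074-11-01.
Advancing 21 more days within November lands on 2074-11-22.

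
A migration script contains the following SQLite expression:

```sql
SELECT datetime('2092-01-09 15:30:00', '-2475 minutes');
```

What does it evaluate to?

2475 minutes = 41h 15m; -2475 minutes from 2092-01-09 15:30:00 is 2092-01-07 22:15:00 (crosses midnight).

2092-01-07 22:15:00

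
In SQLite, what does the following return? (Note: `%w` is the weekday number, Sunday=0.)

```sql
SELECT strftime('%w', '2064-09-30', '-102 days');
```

First apply '-102 days': 2064-09-30 → 2064-06-20.
2064-06-20 is a Friday; with Sunday=0 that is 5.

5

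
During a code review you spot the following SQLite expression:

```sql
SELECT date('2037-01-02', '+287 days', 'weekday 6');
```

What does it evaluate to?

2037-10-17

Applying '+287 days' to 2037-01-02: counting 287 days forward gives 2037-10-16.
`weekday 6` advances to the next Saturday; 2037-10-16 is a Friday, so it moves forward to 2037-10-17.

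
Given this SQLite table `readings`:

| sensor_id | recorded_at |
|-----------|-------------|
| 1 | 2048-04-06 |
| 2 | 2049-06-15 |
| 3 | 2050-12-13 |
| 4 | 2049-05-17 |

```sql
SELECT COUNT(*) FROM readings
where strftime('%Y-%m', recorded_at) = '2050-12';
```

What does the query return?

Rows with year-month 2050-12: 2050-12-13 → 1.

1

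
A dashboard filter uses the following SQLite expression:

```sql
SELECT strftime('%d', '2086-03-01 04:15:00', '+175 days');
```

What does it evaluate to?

First apply '+175 days': 2086-03-01 04:15:00 → 2086-08-23 04:15:00.
`%d` extracts the 2-digit day of month: 23.

23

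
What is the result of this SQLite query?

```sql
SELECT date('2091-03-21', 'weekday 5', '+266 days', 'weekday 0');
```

`weekday 5` advances to the next Friday; 2091-03-21 is a Wednesday, so it moves forward to 2091-03-23.
Applying '+266 days' to 2091-03-23: counting 266 days forward gives 2091-12-14.
`weekday 0` advances to the next Sunday; 2091-12-14 is a Friday, so it moves forward to 2091-12-16.

2091-12-16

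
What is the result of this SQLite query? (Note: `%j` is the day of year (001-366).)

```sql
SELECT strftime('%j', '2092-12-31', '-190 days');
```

First apply '-190 days': 2092-12-31 → 2092-06-24.
Day-of-year for 2092-06-24: days since 2092-01-01 inclusive = 176, zero-padded to 176.

176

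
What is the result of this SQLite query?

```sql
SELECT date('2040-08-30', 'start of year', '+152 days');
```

2040-06-01

`start of year` rewinds 2040-08-30 to 2040-01-01.
Applying '+152 days' to 2040-01-01: counting 152 days forward gives 2040-06-01.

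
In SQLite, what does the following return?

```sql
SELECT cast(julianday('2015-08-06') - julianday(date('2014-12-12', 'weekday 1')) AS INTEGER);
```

234

`weekday 1` advances to the next Monday; 2014-12-12 is a Friday, so it moves forward to 2014-12-15.
16 days remain in December 2014 after the 15th (31 − 15).
Full months from January 2015 through July 2015 contribute their day counts.
Then 6 days into August 2015.
Total: 16 + 31 + 28 + 31 + 30 + 31 + 30 + 31 + 6 = 234.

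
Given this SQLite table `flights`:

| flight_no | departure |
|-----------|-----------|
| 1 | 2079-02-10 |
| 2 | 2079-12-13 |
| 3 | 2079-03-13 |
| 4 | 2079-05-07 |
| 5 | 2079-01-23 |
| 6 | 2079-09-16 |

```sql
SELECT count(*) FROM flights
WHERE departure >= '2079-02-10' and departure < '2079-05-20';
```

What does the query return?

Rows in [2079-02-10, 2079-05-20): 2079-02-10, 2079-03-13, 2079-05-07 → 3 rows.

3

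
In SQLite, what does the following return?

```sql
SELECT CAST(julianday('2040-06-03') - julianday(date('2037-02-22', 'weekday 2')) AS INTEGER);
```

`weekday 2` advances to the next Tuesday; 2037-02-22 is a Sunday, so it moves forward to 2037-02-24.
4 days remain in February 2037 after the 24th (28 − 24).
Full months from March 2037 through May 2040 contribute their day counts.
Then 3 days into June 2040.
Total: 4 + 31 + 30 + 31 + 30 + 31 + 31 + 30 + 31 + 30 + 31 + 31 + 28 + 31 + 30 + 31 + 30 + 31 + 31 + 30 + 31 + 30 + 31 + 31 + 28 + 31 + 30 + 31 + 30 + 31 + 31 + 30 + 31 + 30 + 31 + 31 + 29 + 31 + 30 + 31 + 3 = 1195.

1195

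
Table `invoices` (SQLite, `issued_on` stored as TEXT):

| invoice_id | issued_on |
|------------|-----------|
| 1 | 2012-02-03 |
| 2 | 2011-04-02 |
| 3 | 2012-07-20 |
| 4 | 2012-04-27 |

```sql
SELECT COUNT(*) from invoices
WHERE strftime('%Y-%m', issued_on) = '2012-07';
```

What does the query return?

1

Rows with year-month 2012-07: 2012-07-20 → 1.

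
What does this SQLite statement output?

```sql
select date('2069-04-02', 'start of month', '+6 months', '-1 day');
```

2069-09-30

`start of month` rewinds 2069-04-02 to 2069-04-01.
Adding +6 months to 2069-04-01 gives 2069-10-01.
Going back 1 day from 2069-10-01 reaches 2069-09-30 (last day of September, 30 days).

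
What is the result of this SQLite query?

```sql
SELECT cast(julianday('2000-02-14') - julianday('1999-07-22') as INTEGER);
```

9 days remain in July 1999 after the 22nd (31 − 22).
Full months from August 1999 through January 2000 contribute their day counts.
Then 14 days into February 2000.
Total: 9 + 31 + 30 + 31 + 30 + 31 + 31 + 14 = 207.

207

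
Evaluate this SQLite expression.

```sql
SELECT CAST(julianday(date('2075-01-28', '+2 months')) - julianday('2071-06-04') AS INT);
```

Adding +2 months to 2075-01-28 gives 2075-03-28.
26 days remain in June 2071 after the 4th (30 − 4).
Full months from July 2071 through February 2075 contribute their day counts.
Then 28 days into March 2075.
Total: 26 + 31 + 31 + 30 + 31 + 30 + 31 + 31 + 29 + 31 + 30 + 31 + 30 + 31 + 31 + 30 + 31 + 30 + 31 + 31 + 28 + 31 + 30 + 31 + 30 + 31 + 31 + 30 + 31 + 30 + 31 + 31 + 28 + 31 + 30 + 31 + 30 + 31 + 31 + 30 + 31 + 30 + 31 + 31 + 28 + 28 = 1393.

1393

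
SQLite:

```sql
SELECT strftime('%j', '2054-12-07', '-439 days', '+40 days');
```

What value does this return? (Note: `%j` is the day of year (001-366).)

307

First apply '-439 days', '+40 days': 2054-12-07 → 2053-11-03.
Day-of-year for 2053-11-03: days since 2053-01-01 inclusive = 307, zero-padded to 307.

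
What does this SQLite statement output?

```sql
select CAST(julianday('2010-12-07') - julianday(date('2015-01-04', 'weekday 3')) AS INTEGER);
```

-1492

`weekday 3` advances to the next Wednesday; 2015-01-04 is a Sunday, so it moves forward to 2015-01-07.
24 days remain in December 2010 after the 7th (31 − 7).
Full months from January 2011 through December 2014 contribute their day counts.
Then 7 days into January 2015.
Total: 24 + 31 + 28 + 31 + 30 + 31 + 30 + 31 + 31 + 30 + 31 + 30 + 31 + 31 + 29 + 31 + 30 + 31 + 30 + 31 + 31 + 30 + 31 + 30 + 31 + 31 + 28 + 31 + 30 + 31 + 30 + 31 + 31 + 30 + 31 + 30 + 31 + 31 + 28 + 31 + 30 + 31 + 30 + 31 + 31 + 30 + 31 + 30 + 31 + 7 = 1492.
The subtraction is earlier − later, so the result is −1492 → -1492.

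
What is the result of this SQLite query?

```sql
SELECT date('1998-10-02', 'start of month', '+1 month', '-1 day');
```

1998-10-31

`start of month` rewinds 1998-10-02 to 1998-10-01.
Adding +1 month to 1998-10-01 gives 1998-11-01.
Going back 1 day from 1998-11-01 reaches 1998-10-31 (last day of October, 31 days).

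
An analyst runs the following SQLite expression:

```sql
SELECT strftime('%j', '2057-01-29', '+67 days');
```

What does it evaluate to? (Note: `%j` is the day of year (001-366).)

096

First apply '+67 days': 2057-01-29 → 2057-04-06.
Day-of-year for 2057-04-06: days since 2057-01-01 inclusive = 96, zero-padded to 096.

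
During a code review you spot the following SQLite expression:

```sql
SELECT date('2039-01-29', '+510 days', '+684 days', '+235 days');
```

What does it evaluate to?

Applying '+510 days' to 2039-01-29: counting 510 days forward gives 2040-06-22.
Applying '+684 days' to 2040-06-22: counting 684 days forward gives 2042-05-07.
Applying '+235 days' to 2042-05-07: counting 235 days forward gives 2042-12-28.

2042-12-28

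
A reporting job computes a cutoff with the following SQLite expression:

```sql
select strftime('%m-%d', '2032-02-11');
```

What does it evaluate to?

`%m-%d` extracts the month-day: 02-11.

02-11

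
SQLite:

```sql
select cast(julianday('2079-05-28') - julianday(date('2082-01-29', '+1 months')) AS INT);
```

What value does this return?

-1008

Adding +1 month to 2082-01-29 targets 2082-02-29. February 2082 has only 28 days, so SQLite normalizes the 1-day overflow forward to 2082-03-01.
3 days remain in May 2079 after the 28th (31 − 28).
Full months from June 2079 through February 2082 contribute their day counts.
Then 1 day into March 2082.
Total: 3 + 30 + 31 + 31 + 30 + 31 + 30 + 31 + 31 + 29 + 31 + 30 + 31 + 30 + 31 + 31 + 30 + 31 + 30 + 31 + 31 + 28 + 31 + 30 + 31 + 30 + 31 + 31 + 30 + 31 + 30 + 31 + 31 + 28 + 1 = 1008.
The subtraction is earlier − later, so the result is −1008 → -1008.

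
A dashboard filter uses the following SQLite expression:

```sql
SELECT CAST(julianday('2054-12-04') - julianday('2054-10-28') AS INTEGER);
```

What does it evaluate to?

37

3 days remain in October 2054 after the 28th (31 − 28).
November 2054: 30 days.
Then 4 days into December 2054.
Total: 3 + 30 + 4 = 37.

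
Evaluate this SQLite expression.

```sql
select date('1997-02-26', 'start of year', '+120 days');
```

`start of year` rewinds 1997-02-26 to 1997-01-01.
Applying '+120 days' to 1997-01-01: counting 120 days forward gives 1997-05-01.

1997-05-01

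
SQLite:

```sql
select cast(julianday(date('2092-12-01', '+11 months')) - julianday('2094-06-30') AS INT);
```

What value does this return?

Adding +11 months to 2092-12-01 gives 2093-11-01.
29 days remain in November 2093 after the 1st (30 − 1).
Full months from December 2093 through May 2094 contribute their day counts.
Then 30 days into June 2094.
Total: 29 + 31 + 31 + 28 + 31 + 30 + 31 + 30 = 241.
The subtraction is earlier − later, so the result is −241 → -241.

-241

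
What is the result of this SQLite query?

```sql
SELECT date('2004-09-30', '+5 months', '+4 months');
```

Adding +5 months to 2004-09-30 targets 2005-02-30. February 2005 has only 28 days, so SQLite normalizes the 2-day overflow forward to 2005-03-02.
Adding +4 months to 2005-03-02 gives 2005-07-02.

2005-07-02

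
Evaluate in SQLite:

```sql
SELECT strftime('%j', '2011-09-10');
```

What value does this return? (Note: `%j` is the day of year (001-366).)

253

Day-of-year for 2011-09-10: days since 2011-01-01 inclusive = 253, zero-padded to 253.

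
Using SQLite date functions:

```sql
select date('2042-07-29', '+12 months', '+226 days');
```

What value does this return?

Adding +12 months to 2042-07-29 gives 2043-07-29.
Applying '+226 days' to 2043-07-29: counting 226 days forward gives 2044-03-11.

2044-03-11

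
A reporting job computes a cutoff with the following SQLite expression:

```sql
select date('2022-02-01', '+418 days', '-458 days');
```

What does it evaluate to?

Applying '+418 days' to 2022-02-01: counting 418 days forward gives 2023-03-26.
Applying '-458 days' to 2023-03-26: counting 458 days back gives 2021-12-23.

2021-12-23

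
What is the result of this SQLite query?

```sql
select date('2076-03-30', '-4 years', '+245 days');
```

Adding -4 years to 2076-03-30 gives 2072-03-30.
Applying '+245 days' to 2072-03-30: counting 245 days forward gives 2072-11-30.

2072-11-30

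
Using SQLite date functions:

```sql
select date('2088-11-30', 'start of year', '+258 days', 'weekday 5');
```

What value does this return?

`start of year` rewinds 2088-11-30 to 2088-01-01.
Applying '+258 days' to 2088-01-01: counting 258 days forward gives 2088-09-15.
`weekday 5` advances to the next Friday; 2088-09-15 is a Wednesday, so it moves forward to 2088-09-17.

2088-09-17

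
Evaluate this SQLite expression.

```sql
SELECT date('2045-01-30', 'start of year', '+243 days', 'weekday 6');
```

2045-09-02

`start of year` rewinds 2045-01-30 to 2045-01-01.
Applying '+243 days' to 2045-01-01: counting 243 days forward gives 2045-09-01.
`weekday 6` advances to the next Saturday; 2045-09-01 is a Friday, so it moves forward to 2045-09-02.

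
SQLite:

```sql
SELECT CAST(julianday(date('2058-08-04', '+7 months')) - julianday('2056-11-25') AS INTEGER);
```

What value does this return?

829

Adding +7 months to 2058-08-04 gives 2059-03-04.
5 days remain in November 2056 after the 25th (30 − 25).
Full months from December 2056 through February 2059 contribute their day counts.
Then 4 days into March 2059.
Total: 5 + 31 + 31 + 28 + 31 + 30 + 31 + 30 + 31 + 31 + 30 + 31 + 30 + 31 + 31 + 28 + 31 + 30 + 31 + 30 + 31 + 31 + 30 + 31 + 30 + 31 + 31 + 28 + 4 = 829.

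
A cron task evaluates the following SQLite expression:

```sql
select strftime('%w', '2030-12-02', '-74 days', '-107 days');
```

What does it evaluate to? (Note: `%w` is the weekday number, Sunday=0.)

2

First apply '-74 days', '-107 days': 2030-12-02 → 2030-06-04.
2030-06-04 is a Tuesday; with Sunday=0 that is 2.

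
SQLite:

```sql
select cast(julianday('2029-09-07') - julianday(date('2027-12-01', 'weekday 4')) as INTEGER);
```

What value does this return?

`weekday 4` advances to the next Thursday; 2027-12-01 is a Wednesday, so it moves forward to 2027-12-02.
29 days remain in December 2027 after the 2nd (31 − 2).
Full months from January 2028 through August 2029 contribute their day counts.
Then 7 days into September 2029.
Total: 29 + 31 + 29 + 31 + 30 + 31 + 30 + 31 + 31 + 30 + 31 + 30 + 31 + 31 + 28 + 31 + 30 + 31 + 30 + 31 + 31 + 7 = 645.

645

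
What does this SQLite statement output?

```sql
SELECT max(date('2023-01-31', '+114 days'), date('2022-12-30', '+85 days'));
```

date('2023-01-31', '+114 days') → 2023-05-25.
date('2022-12-30', '+85 days') → 2023-03-25.
Later of the two is 2023-05-25.

2023-05-25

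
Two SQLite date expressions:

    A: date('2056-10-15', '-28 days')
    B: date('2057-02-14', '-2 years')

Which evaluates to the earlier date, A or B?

A = 2056-09-17.
B = 2055-02-14.
B is earlier.

B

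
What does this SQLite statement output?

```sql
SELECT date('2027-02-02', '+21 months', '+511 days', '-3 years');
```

2027-03-28

Adding +21 months to 2027-02-02 gives 2028-11-02.
Applying '+511 days' to 2028-11-02: counting 511 days forward gives 2030-03-28.
Adding -3 years to 2030-03-28 gives 2027-03-28.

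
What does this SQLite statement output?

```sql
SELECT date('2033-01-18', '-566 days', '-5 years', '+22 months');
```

Applying '-566 days' to 2033-01-18: counting 566 days back gives 2031-07-02.
Adding -5 years to 2031-07-02 gives 2026-07-02.
Adding +22 months to 2026-07-02 gives 2028-05-02.

2028-05-02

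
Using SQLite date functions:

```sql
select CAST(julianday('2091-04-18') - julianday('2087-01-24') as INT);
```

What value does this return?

1545

7 days remain in January 2087 after the 24th (31 − 24).
Full months from February 2087 through March 2091 contribute their day counts.
Then 18 days into April 2091.
Total: 7 + 28 + 31 + 30 + 31 + 30 + 31 + 31 + 30 + 31 + 30 + 31 + 31 + 29 + 31 + 30 + 31 + 30 + 31 + 31 + 30 + 31 + 30 + 31 + 31 + 28 + 31 + 30 + 31 + 30 + 31 + 31 + 30 + 31 + 30 + 31 + 31 + 28 + 31 + 30 + 31 + 30 + 31 + 31 + 30 + 31 + 30 + 31 + 31 + 28 + 31 + 18 = 1545.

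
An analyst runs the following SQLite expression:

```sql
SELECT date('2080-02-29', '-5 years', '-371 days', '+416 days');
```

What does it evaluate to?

2075-04-15

Adding -5 years to 2080-02-29 targets 2075-02-29, but 2075 is not a leap year, so SQLite normalizes to 2075-03-01.
Applying '-371 days' to 2075-03-01: counting 371 days back gives 2074-02-23.
Applying '+416 days' to 2074-02-23: counting 416 days forward gives 2075-04-15.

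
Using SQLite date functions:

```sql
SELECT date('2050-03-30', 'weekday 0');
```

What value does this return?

`weekday 0` advances to the next Sunday; 2050-03-30 is a Wednesday, so it moves forward to 2050-04-03.

2050-04-03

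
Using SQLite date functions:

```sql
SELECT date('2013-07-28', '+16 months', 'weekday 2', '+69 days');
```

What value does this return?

2015-02-09

Adding +16 months to 2013-07-28 gives 2014-11-28.
`weekday 2` advances to the next Tuesday; 2014-11-28 is a Friday, so it moves forward to 2014-12-02.
Applying '+69 days' to 2014-12-02: counting 69 days forward gives 2015-02-09.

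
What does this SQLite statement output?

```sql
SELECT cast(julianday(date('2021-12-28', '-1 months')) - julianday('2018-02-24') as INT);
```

Adding -1 month to 2021-12-28 gives 2021-11-28.
4 days remain in February 2018 after the 24th (28 − 24).
Full months from March 2018 through October 2021 contribute their day counts.
Then 28 days into November 2021.
Total: 4 + 31 + 30 + 31 + 30 + 31 + 31 + 30 + 31 + 30 + 31 + 31 + 28 + 31 + 30 + 31 + 30 + 31 + 31 + 30 + 31 + 30 + 31 + 31 + 29 + 31 + 30 + 31 + 30 + 31 + 31 + 30 + 31 + 30 + 31 + 31 + 28 + 31 + 30 + 31 + 30 + 31 + 31 + 30 + 31 + 28 = 1373.

1373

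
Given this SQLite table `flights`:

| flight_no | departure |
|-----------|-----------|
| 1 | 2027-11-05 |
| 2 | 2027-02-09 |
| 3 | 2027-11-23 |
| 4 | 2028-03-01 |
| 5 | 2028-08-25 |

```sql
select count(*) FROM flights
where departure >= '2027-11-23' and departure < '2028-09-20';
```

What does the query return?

3

Rows in [2027-11-23, 2028-09-20): 2027-11-23, 2028-03-01, 2028-08-25 → 3 rows.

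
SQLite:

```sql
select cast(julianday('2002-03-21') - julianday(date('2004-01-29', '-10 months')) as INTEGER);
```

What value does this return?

-373

Adding -10 months to 2004-01-29 gives 2003-03-29.
10 days remain in March 2002 after the 21st (31 − 21).
Full months from April 2002 through February 2003 contribute their day counts.
Then 29 days into March 2003.
Total: 10 + 30 + 31 + 30 + 31 + 31 + 30 + 31 + 30 + 31 + 31 + 28 + 29 = 373.
The subtraction is earlier − later, so the result is −373 → -373.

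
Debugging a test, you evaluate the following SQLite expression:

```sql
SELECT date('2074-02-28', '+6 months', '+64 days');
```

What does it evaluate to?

Adding +6 months to 2074-02-28 gives 2074-08-28.
Applying '+64 days' to 2074-08-28: counting 64 days forward gives 2074-10-31.

2074-10-31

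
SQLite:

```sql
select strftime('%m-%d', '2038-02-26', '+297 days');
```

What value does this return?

First apply '+297 days': 2038-02-26 → 2038-12-20.
`%m-%d` extracts the month-day: 12-20.

12-20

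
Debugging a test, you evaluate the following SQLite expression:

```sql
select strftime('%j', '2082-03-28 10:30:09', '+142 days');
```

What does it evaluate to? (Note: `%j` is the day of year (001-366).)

229

First apply '+142 days': 2082-03-28 10:30:09 → 2082-08-17 10:30:09.
Day-of-year for 2082-08-17: days since 2082-01-01 inclusive = 229, zero-padded to 229.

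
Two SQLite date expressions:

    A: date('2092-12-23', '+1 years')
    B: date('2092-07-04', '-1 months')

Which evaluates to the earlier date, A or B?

A = 2093-12-23.
B = 2092-06-04.
B is earlier.

B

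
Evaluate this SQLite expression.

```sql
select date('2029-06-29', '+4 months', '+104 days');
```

Adding +4 months to 2029-06-29 gives 2029-10-29.
Applying '+104 days' to 2029-10-29: counting 104 days forward gives 2030-02-10.

2030-02-10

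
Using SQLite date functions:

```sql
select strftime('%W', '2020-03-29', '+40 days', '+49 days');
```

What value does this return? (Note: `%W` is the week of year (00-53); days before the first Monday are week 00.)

25

First apply '+40 days', '+49 days': 2020-03-29 → 2020-06-26.
2020-06-26 is a Friday. SQLite's %W counts Mondays since the year started; the result is 25.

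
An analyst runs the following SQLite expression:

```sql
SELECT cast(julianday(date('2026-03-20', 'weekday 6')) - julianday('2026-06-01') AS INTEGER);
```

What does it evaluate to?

-72

`weekday 6` advances to the next Saturday; 2026-03-20 is a Friday, so it moves forward to 2026-03-21.
10 days remain in March 2026 after the 21st (31 − 21).
April 2026: 30 days.
May 2026: 31 days.
Then 1 day into June 2026.
Total: 10 + 30 + 31 + 1 = 72.
The subtraction is earlier − later, so the result is −72 → -72.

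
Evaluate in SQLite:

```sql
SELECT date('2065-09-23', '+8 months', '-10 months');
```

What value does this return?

2065-07-23

Adding +8 months to 2065-09-23 gives 2066-05-23.
Adding -10 months to 2066-05-23 gives 2065-07-23.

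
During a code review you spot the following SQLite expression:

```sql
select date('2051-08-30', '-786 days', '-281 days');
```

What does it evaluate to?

Applying '-786 days' to 2051-08-30: counting 786 days back gives 2049-07-05.
Applying '-281 days' to 2049-07-05: counting 281 days back gives 2048-09-27.

2048-09-27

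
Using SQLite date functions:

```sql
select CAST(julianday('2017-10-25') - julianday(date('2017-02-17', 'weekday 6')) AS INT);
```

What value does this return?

`weekday 6` advances to the next Saturday; 2017-02-17 is a Friday, so it moves forward to 2017-02-18.
10 days remain in February 2017 after the 18th (28 − 18).
Full months from March 2017 through September 2017 contribute their day counts.
Then 25 days into October 2017.
Total: 10 + 31 + 30 + 31 + 30 + 31 + 31 + 30 + 25 = 249.

249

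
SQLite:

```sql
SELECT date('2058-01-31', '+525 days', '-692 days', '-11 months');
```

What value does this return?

2056-09-17

Applying '+525 days' to 2058-01-31: counting 525 days forward gives 2059-07-10.
Applying '-692 days' to 2059-07-10: counting 692 days back gives 2057-08-17.
Adding -11 months to 2057-08-17 gives 2056-09-17.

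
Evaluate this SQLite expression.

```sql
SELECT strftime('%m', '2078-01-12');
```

`%m` extracts the 2-digit month (01-12): 01.

01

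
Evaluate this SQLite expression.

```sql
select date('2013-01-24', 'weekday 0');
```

2013-01-27

`weekday 0` advances to the next Sunday; 2013-01-24 is a Thursday, so it moves forward to 2013-01-27.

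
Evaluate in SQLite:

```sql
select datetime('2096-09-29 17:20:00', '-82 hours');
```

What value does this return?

2096-09-26 07:20:00

-82 hours from 2096-09-29 17:20:00 is 2096-09-26 07:20:00 (crosses midnight).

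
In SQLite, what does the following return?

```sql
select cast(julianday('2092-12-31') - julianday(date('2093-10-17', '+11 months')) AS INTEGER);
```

-625

Adding +11 months to 2093-10-17 gives 2094-09-17.
0 days remain in December 2092 after the 31st (31 − 31).
Full months from January 2093 through August 2094 contribute their day counts.
Then 17 days into September 2094.
Total: 0 + 31 + 28 + 31 + 30 + 31 + 30 + 31 + 31 + 30 + 31 + 30 + 31 + 31 + 28 + 31 + 30 + 31 + 30 + 31 + 31 + 17 = 625.
The subtraction is earlier − later, so the result is −625 → -625.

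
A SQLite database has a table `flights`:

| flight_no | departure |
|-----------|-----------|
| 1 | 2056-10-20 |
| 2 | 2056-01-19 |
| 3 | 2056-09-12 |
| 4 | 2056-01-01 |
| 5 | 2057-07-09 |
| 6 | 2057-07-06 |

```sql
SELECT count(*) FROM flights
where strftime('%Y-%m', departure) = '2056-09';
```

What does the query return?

Rows with year-month 2056-09: 2056-09-12 → 1.

1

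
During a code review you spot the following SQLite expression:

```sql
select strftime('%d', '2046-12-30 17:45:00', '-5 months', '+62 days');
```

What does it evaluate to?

First apply '-5 months', '+62 days': 2046-12-30 17:45:00 → 2046-09-30 17:45:00.
`%d` extracts the 2-digit day of month: 30.

30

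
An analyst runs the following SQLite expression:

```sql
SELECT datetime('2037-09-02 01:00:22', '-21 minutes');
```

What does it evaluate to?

2037-09-02 00:39:22

-21 minutes from 2037-09-02 01:00:22 is 2037-09-02 00:39:22.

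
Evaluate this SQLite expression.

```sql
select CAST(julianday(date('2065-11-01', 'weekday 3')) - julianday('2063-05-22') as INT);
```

897

`weekday 3` advances to the next Wednesday; 2065-11-01 is a Sunday, so it moves forward to 2065-11-04.
9 days remain in May 2063 after the 22nd (31 − 22).
Full months from June 2063 through October 2065 contribute their day counts.
Then 4 days into November 2065.
Total: 9 + 30 + 31 + 31 + 30 + 31 + 30 + 31 + 31 + 29 + 31 + 30 + 31 + 30 + 31 + 31 + 30 + 31 + 30 + 31 + 31 + 28 + 31 + 30 + 31 + 30 + 31 + 31 + 30 + 31 + 4 = 897.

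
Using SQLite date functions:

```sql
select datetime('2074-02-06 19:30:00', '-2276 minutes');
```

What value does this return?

2074-02-05 05:34:00

2276 minutes = 37h 56m; -2276 minutes from 2074-02-06 19:30:00 is 2074-02-05 05:34:00 (crosses midnight).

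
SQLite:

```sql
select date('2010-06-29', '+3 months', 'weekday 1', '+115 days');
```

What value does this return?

2011-01-27

Adding +3 months to 2010-06-29 gives 2010-09-29.
`weekday 1` advances to the next Monday; 2010-09-29 is a Wednesday, so it moves forward to 2010-10-04.
Applying '+115 days' to 2010-10-04: counting 115 days forward gives 2011-01-27.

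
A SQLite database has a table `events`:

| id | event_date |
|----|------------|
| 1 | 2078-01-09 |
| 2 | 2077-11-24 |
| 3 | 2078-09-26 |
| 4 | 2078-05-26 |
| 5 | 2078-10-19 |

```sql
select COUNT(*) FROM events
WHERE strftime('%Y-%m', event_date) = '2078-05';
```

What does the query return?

1

Rows with year-month 2078-05: 2078-05-26 → 1.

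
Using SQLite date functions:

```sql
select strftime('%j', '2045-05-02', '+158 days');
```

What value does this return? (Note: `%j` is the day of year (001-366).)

280

First apply '+158 days': 2045-05-02 → 2045-10-07.
Day-of-year for 2045-10-07: days since 2045-01-01 inclusive = 280, zero-padded to 280.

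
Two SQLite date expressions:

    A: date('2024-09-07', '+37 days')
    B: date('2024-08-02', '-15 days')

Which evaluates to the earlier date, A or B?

B

A = 2024-10-14.
B = 2024-07-18.
B is earlier.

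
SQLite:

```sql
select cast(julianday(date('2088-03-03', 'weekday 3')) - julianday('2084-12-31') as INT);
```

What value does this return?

1158

`weekday 3` advances to the next Wednesday; 2088-03-03 is already a Wednesday, so it stays at 2088-03-03.
0 days remain in December 2084 after the 31st (31 − 31).
Full months from January 2085 through February 2088 contribute their day counts.
Then 3 days into March 2088.
Total: 0 + 31 + 28 + 31 + 30 + 31 + 30 + 31 + 31 + 30 + 31 + 30 + 31 + 31 + 28 + 31 + 30 + 31 + 30 + 31 + 31 + 30 + 31 + 30 + 31 + 31 + 28 + 31 + 30 + 31 + 30 + 31 + 31 + 30 + 31 + 30 + 31 + 31 + 29 + 3 = 1158.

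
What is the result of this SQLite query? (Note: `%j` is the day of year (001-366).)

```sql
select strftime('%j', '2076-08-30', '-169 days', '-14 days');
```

060

First apply '-169 days', '-14 days': 2076-08-30 → 2076-02-29.
Day-of-year for 2076-02-29: days since 2076-01-01 inclusive = 60, zero-padded to 060.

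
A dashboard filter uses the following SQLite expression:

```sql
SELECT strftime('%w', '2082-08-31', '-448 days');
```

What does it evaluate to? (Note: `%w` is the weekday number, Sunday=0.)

First apply '-448 days': 2082-08-31 → 2081-06-09.
2081-06-09 is a Monday; with Sunday=0 that is 1.

1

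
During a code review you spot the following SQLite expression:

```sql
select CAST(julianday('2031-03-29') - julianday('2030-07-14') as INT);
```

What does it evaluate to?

258

17 days remain in July 2030 after the 14th (31 − 14).
Full months from August 2030 through February 2031 contribute their day counts.
Then 29 days into March 2031.
Total: 17 + 31 + 30 + 31 + 30 + 31 + 31 + 28 + 29 = 258.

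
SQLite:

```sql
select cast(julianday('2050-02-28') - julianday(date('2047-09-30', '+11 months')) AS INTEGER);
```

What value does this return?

547

Adding +11 months to 2047-09-30 gives 2048-08-30.
1 day remains in August 2048 after the 30th (31 − 30).
Full months from September 2048 through January 2050 contribute their day counts.
Then 28 days into February 2050.
Total: 1 + 30 + 31 + 30 + 31 + 31 + 28 + 31 + 30 + 31 + 30 + 31 + 31 + 30 + 31 + 30 + 31 + 31 + 28 = 547.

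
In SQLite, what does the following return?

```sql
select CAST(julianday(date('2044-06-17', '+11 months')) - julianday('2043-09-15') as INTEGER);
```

610

Adding +11 months to 2044-06-17 gives 2045-05-17.
15 days remain in September 2043 after the 15th (30 − 15).
Full months from October 2043 through April 2045 contribute their day counts.
Then 17 days into May 2045.
Total: 15 + 31 + 30 + 31 + 31 + 29 + 31 + 30 + 31 + 30 + 31 + 31 + 30 + 31 + 30 + 31 + 31 + 28 + 31 + 30 + 17 = 610.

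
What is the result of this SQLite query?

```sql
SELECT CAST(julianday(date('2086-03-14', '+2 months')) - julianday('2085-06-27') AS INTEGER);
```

321

Adding +2 months to 2086-03-14 gives 2086-05-14.
3 days remain in June 2085 after the 27th (30 − 27).
Full months from July 2085 through April 2086 contribute their day counts.
Then 14 days into May 2086.
Total: 3 + 31 + 31 + 30 + 31 + 30 + 31 + 31 + 28 + 31 + 30 + 14 = 321.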